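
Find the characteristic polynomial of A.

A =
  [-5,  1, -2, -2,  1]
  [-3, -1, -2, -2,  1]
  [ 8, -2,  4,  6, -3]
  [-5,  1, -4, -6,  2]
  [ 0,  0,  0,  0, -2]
x^5 + 10*x^4 + 40*x^3 + 80*x^2 + 80*x + 32

Expanding det(x·I − A) (e.g. by cofactor expansion or by noting that A is similar to its Jordan form J, which has the same characteristic polynomial as A) gives
  χ_A(x) = x^5 + 10*x^4 + 40*x^3 + 80*x^2 + 80*x + 32
which factors as (x + 2)^5. The eigenvalues (with algebraic multiplicities) are λ = -2 with multiplicity 5.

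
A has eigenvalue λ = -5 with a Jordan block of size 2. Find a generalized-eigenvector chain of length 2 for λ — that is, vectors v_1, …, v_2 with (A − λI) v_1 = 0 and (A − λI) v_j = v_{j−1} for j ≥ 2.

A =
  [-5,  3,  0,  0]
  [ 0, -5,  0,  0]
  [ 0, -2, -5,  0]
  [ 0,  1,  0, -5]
A Jordan chain for λ = -5 of length 2:
v_1 = (3, 0, -2, 1)ᵀ
v_2 = (0, 1, 0, 0)ᵀ

Let N = A − (-5)·I. We want v_2 with N^2 v_2 = 0 but N^1 v_2 ≠ 0; then v_{j-1} := N · v_j for j = 2, …, 2.

Pick v_2 = (0, 1, 0, 0)ᵀ.
Then v_1 = N · v_2 = (3, 0, -2, 1)ᵀ.

Sanity check: (A − (-5)·I) v_1 = (0, 0, 0, 0)ᵀ = 0. ✓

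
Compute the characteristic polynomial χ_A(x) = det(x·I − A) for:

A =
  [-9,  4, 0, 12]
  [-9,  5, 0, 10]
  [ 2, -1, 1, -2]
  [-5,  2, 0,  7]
x^4 - 4*x^3 + 6*x^2 - 4*x + 1

Expanding det(x·I − A) (e.g. by cofactor expansion or by noting that A is similar to its Jordan form J, which has the same characteristic polynomial as A) gives
  χ_A(x) = x^4 - 4*x^3 + 6*x^2 - 4*x + 1
which factors as (x - 1)^4. The eigenvalues (with algebraic multiplicities) are λ = 1 with multiplicity 4.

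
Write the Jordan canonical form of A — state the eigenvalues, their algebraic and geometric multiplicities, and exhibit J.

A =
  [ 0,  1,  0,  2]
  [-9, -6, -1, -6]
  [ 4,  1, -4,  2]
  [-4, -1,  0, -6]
J_3(-4) ⊕ J_1(-4)

The characteristic polynomial is
  det(x·I − A) = x^4 + 16*x^3 + 96*x^2 + 256*x + 256 = (x + 4)^4

Eigenvalues and multiplicities (the geometric multiplicity of λ is n − rank(A − λI), which equals the number of Jordan blocks for λ):
  λ = -4: algebraic multiplicity = 4, geometric multiplicity = 2

Determining the block sizes for each eigenvalue:
  λ = -4: with am = 4 and gm = 2, the partition is not yet determined (e.g. several partitions of 4 into 2 parts exist). Let N = A − (-4)·I. Computing rank(N^1) = 2, rank(N^2) = 1, rank(N^3) = 0; the number of blocks of size ≥ j is rank(N^{j−1}) − rank(N^j), giving [2, 1, 1]. So we have 1 block(s) of size 3, 1 block(s) of size 1 → block sizes [3, 1]

Assembling the blocks gives a Jordan form
J =
  [-4,  1,  0,  0]
  [ 0, -4,  1,  0]
  [ 0,  0, -4,  0]
  [ 0,  0,  0, -4]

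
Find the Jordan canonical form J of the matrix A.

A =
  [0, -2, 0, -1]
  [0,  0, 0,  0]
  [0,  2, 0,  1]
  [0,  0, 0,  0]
J_2(0) ⊕ J_1(0) ⊕ J_1(0)

The characteristic polynomial is
  det(x·I − A) = x^4

Eigenvalues and multiplicities (the geometric multiplicity of λ is n − rank(A − λI), which equals the number of Jordan blocks for λ):
  λ = 0: algebraic multiplicity = 4, geometric multiplicity = 3

Determining the block sizes for each eigenvalue:
  λ = 0: 3 blocks summing to 4 forces exactly one block of size 2 and the rest size 1 → block sizes [2, 1, 1]

Assembling the blocks gives a Jordan form
J =
  [0, 1, 0, 0]
  [0, 0, 0, 0]
  [0, 0, 0, 0]
  [0, 0, 0, 0]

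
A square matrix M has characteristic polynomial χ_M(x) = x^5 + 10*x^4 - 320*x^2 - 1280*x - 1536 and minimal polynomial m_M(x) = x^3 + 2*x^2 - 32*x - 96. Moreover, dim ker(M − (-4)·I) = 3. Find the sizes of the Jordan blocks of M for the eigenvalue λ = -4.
Block sizes for λ = -4: [2, 1, 1]

Step 1 — from the characteristic polynomial, algebraic multiplicity of λ = -4 is 4. From dim ker(M − (-4)·I) = 3, there are exactly 3 Jordan blocks for λ = -4.
Step 2 — from the minimal polynomial, the factor (x + 4)^2 tells us the largest block for λ = -4 has size 2.
Step 3 — with total size 4, 3 blocks, and largest block 2, the block sizes (in nonincreasing order) are [2, 1, 1].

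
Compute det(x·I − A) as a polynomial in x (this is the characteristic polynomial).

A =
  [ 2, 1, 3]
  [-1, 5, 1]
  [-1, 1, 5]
x^3 - 12*x^2 + 48*x - 64

Expanding det(x·I − A) (e.g. by cofactor expansion or by noting that A is similar to its Jordan form J, which has the same characteristic polynomial as A) gives
  χ_A(x) = x^3 - 12*x^2 + 48*x - 64
which factors as (x - 4)^3. The eigenvalues (with algebraic multiplicities) are λ = 4 with multiplicity 3.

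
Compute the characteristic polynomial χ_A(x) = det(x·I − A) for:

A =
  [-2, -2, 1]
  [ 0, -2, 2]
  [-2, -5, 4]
x^3

Expanding det(x·I − A) (e.g. by cofactor expansion or by noting that A is similar to its Jordan form J, which has the same characteristic polynomial as A) gives
  χ_A(x) = x^3
which factors as x^3. The eigenvalues (with algebraic multiplicities) are λ = 0 with multiplicity 3.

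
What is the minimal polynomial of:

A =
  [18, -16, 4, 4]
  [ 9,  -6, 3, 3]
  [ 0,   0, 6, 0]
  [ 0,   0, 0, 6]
x^2 - 12*x + 36

The characteristic polynomial is χ_A(x) = (x - 6)^4, so the eigenvalues are known. The minimal polynomial is
  m_A(x) = Π_λ (x − λ)^{k_λ}
where k_λ is the size of the *largest* Jordan block for λ (equivalently, the smallest k with (A − λI)^k v = 0 for every generalised eigenvector v of λ).

  λ = 6: largest Jordan block has size 2, contributing (x − 6)^2

So m_A(x) = (x - 6)^2 = x^2 - 12*x + 36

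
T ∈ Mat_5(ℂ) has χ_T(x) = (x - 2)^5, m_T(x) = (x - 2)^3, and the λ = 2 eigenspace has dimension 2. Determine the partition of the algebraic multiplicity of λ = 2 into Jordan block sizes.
Block sizes for λ = 2: [3, 2]

Step 1 — from the characteristic polynomial, algebraic multiplicity of λ = 2 is 5. From dim ker(T − (2)·I) = 2, there are exactly 2 Jordan blocks for λ = 2.
Step 2 — from the minimal polynomial, the factor (x − 2)^3 tells us the largest block for λ = 2 has size 3.
Step 3 — with total size 5, 2 blocks, and largest block 3, the block sizes (in nonincreasing order) are [3, 2].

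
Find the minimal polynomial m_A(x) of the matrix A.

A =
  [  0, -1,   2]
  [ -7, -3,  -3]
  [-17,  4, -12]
x^3 + 15*x^2 + 75*x + 125

The characteristic polynomial is χ_A(x) = (x + 5)^3, so the eigenvalues are known. The minimal polynomial is
  m_A(x) = Π_λ (x − λ)^{k_λ}
where k_λ is the size of the *largest* Jordan block for λ (equivalently, the smallest k with (A − λI)^k v = 0 for every generalised eigenvector v of λ).

  λ = -5: largest Jordan block has size 3, contributing (x + 5)^3

So m_A(x) = (x + 5)^3 = x^3 + 15*x^2 + 75*x + 125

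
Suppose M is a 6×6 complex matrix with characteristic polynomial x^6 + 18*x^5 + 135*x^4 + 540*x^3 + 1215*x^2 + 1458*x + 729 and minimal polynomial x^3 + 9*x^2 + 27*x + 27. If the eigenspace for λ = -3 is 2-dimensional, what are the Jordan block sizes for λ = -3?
Block sizes for λ = -3: [3, 3]

Step 1 — from the characteristic polynomial, algebraic multiplicity of λ = -3 is 6. From dim ker(M − (-3)·I) = 2, there are exactly 2 Jordan blocks for λ = -3.
Step 2 — from the minimal polynomial, the factor (x + 3)^3 tells us the largest block for λ = -3 has size 3.
Step 3 — with total size 6, 2 blocks, and largest block 3, the block sizes (in nonincreasing order) are [3, 3].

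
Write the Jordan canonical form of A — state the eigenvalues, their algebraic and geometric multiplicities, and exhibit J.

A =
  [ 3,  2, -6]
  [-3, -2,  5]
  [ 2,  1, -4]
J_3(-1)

The characteristic polynomial is
  det(x·I − A) = x^3 + 3*x^2 + 3*x + 1 = (x + 1)^3

Eigenvalues and multiplicities (the geometric multiplicity of λ is n − rank(A − λI), which equals the number of Jordan blocks for λ):
  λ = -1: algebraic multiplicity = 3, geometric multiplicity = 1

Determining the block sizes for each eigenvalue:
  λ = -1: one block (gm = 1), so the single block has size am = 3 → block sizes [3]

Assembling the blocks gives a Jordan form
J =
  [-1,  1,  0]
  [ 0, -1,  1]
  [ 0,  0, -1]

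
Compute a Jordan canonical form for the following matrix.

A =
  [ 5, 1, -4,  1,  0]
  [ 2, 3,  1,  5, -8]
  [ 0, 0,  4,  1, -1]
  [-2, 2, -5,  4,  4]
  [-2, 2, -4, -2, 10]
J_2(5) ⊕ J_2(5) ⊕ J_1(6)

The characteristic polynomial is
  det(x·I − A) = x^5 - 26*x^4 + 270*x^3 - 1400*x^2 + 3625*x - 3750 = (x - 6)*(x - 5)^4

Eigenvalues and multiplicities (the geometric multiplicity of λ is n − rank(A − λI), which equals the number of Jordan blocks for λ):
  λ = 5: algebraic multiplicity = 4, geometric multiplicity = 2
  λ = 6: algebraic multiplicity = 1, geometric multiplicity = 1

Determining the block sizes for each eigenvalue:
  λ = 5: with am = 4 and gm = 2, the partition is not yet determined (e.g. several partitions of 4 into 2 parts exist). Let N = A − (5)·I. Computing rank(N^1) = 3, rank(N^2) = 1; the number of blocks of size ≥ j is rank(N^{j−1}) − rank(N^j), giving [2, 2]. So we have 2 block(s) of size 2 → block sizes [2, 2]
  λ = 6: one block (gm = 1), so the single block has size am = 1 → block sizes [1]

Assembling the blocks gives a Jordan form
J =
  [5, 1, 0, 0, 0]
  [0, 5, 0, 0, 0]
  [0, 0, 5, 1, 0]
  [0, 0, 0, 5, 0]
  [0, 0, 0, 0, 6]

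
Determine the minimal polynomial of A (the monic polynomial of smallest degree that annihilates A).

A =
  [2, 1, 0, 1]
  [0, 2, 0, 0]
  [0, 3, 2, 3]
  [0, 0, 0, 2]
x^2 - 4*x + 4

The characteristic polynomial is χ_A(x) = (x - 2)^4, so the eigenvalues are known. The minimal polynomial is
  m_A(x) = Π_λ (x − λ)^{k_λ}
where k_λ is the size of the *largest* Jordan block for λ (equivalently, the smallest k with (A − λI)^k v = 0 for every generalised eigenvector v of λ).

  λ = 2: largest Jordan block has size 2, contributing (x − 2)^2

So m_A(x) = (x - 2)^2 = x^2 - 4*x + 4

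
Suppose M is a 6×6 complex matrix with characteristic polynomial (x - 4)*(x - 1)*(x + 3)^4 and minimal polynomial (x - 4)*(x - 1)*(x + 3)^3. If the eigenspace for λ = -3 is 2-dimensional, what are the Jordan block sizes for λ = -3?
Block sizes for λ = -3: [3, 1]

Step 1 — from the characteristic polynomial, algebraic multiplicity of λ = -3 is 4. From dim ker(M − (-3)·I) = 2, there are exactly 2 Jordan blocks for λ = -3.
Step 2 — from the minimal polynomial, the factor (x + 3)^3 tells us the largest block for λ = -3 has size 3.
Step 3 — with total size 4, 2 blocks, and largest block 3, the block sizes (in nonincreasing order) are [3, 1].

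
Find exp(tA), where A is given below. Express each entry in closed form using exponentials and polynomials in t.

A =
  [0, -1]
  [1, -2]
e^{tA} =
  [t*exp(-t) + exp(-t), -t*exp(-t)]
  [t*exp(-t), -t*exp(-t) + exp(-t)]

Strategy: write A = P · J · P⁻¹ where J is a Jordan canonical form, so e^{tA} = P · e^{tJ} · P⁻¹, and e^{tJ} can be computed block-by-block.

A has Jordan form
J =
  [-1,  1]
  [ 0, -1]
(up to reordering of blocks).

Per-block formulas:
  For a 2×2 Jordan block J_2(-1): exp(t · J_2(-1)) = e^(-1t)·(I + t·N), where N is the 2×2 nilpotent shift.

After assembling e^{tJ} and conjugating by P, we get:

e^{tA} =
  [t*exp(-t) + exp(-t), -t*exp(-t)]
  [t*exp(-t), -t*exp(-t) + exp(-t)]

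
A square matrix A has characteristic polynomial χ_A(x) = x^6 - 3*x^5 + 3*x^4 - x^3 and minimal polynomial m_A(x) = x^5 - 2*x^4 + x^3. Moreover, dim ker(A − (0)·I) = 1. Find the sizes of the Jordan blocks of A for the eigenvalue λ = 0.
Block sizes for λ = 0: [3]

Step 1 — from the characteristic polynomial, algebraic multiplicity of λ = 0 is 3. From dim ker(A − (0)·I) = 1, there are exactly 1 Jordan blocks for λ = 0.
Step 2 — from the minimal polynomial, the factor (x − 0)^3 tells us the largest block for λ = 0 has size 3.
Step 3 — with total size 3, 1 blocks, and largest block 3, the block sizes (in nonincreasing order) are [3].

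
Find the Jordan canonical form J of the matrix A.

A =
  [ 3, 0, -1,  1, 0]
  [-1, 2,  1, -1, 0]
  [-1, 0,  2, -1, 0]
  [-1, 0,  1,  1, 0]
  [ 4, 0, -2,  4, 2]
J_3(2) ⊕ J_1(2) ⊕ J_1(2)

The characteristic polynomial is
  det(x·I − A) = x^5 - 10*x^4 + 40*x^3 - 80*x^2 + 80*x - 32 = (x - 2)^5

Eigenvalues and multiplicities (the geometric multiplicity of λ is n − rank(A − λI), which equals the number of Jordan blocks for λ):
  λ = 2: algebraic multiplicity = 5, geometric multiplicity = 3

Determining the block sizes for each eigenvalue:
  λ = 2: with am = 5 and gm = 3, the partition is not yet determined (e.g. several partitions of 5 into 3 parts exist). Let N = A − (2)·I. Computing rank(N^1) = 2, rank(N^2) = 1, rank(N^3) = 0; the number of blocks of size ≥ j is rank(N^{j−1}) − rank(N^j), giving [3, 1, 1]. So we have 1 block(s) of size 3, 2 block(s) of size 1 → block sizes [3, 1, 1]

Assembling the blocks gives a Jordan form
J =
  [2, 1, 0, 0, 0]
  [0, 2, 1, 0, 0]
  [0, 0, 2, 0, 0]
  [0, 0, 0, 2, 0]
  [0, 0, 0, 0, 2]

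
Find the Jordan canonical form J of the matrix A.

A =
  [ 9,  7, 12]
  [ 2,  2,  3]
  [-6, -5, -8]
J_3(1)

The characteristic polynomial is
  det(x·I − A) = x^3 - 3*x^2 + 3*x - 1 = (x - 1)^3

Eigenvalues and multiplicities (the geometric multiplicity of λ is n − rank(A − λI), which equals the number of Jordan blocks for λ):
  λ = 1: algebraic multiplicity = 3, geometric multiplicity = 1

Determining the block sizes for each eigenvalue:
  λ = 1: one block (gm = 1), so the single block has size am = 3 → block sizes [3]

Assembling the blocks gives a Jordan form
J =
  [1, 1, 0]
  [0, 1, 1]
  [0, 0, 1]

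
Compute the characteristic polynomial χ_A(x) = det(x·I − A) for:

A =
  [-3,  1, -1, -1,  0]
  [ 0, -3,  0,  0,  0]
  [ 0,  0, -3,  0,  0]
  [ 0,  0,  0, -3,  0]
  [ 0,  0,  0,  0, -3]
x^5 + 15*x^4 + 90*x^3 + 270*x^2 + 405*x + 243

Expanding det(x·I − A) (e.g. by cofactor expansion or by noting that A is similar to its Jordan form J, which has the same characteristic polynomial as A) gives
  χ_A(x) = x^5 + 15*x^4 + 90*x^3 + 270*x^2 + 405*x + 243
which factors as (x + 3)^5. The eigenvalues (with algebraic multiplicities) are λ = -3 with multiplicity 5.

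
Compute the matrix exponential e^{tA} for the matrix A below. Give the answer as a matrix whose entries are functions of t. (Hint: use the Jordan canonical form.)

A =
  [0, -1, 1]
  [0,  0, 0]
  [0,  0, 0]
e^{tA} =
  [1, -t, t]
  [0, 1, 0]
  [0, 0, 1]

Strategy: write A = P · J · P⁻¹ where J is a Jordan canonical form, so e^{tA} = P · e^{tJ} · P⁻¹, and e^{tJ} can be computed block-by-block.

A has Jordan form
J =
  [0, 1, 0]
  [0, 0, 0]
  [0, 0, 0]
(up to reordering of blocks).

Per-block formulas:
  For a 2×2 Jordan block J_2(0): exp(t · J_2(0)) = e^(0t)·(I + t·N), where N is the 2×2 nilpotent shift.
  For a 1×1 block at λ = 0: exp(t · [0]) = [e^(0t)].

After assembling e^{tJ} and conjugating by P, we get:

e^{tA} =
  [1, -t, t]
  [0, 1, 0]
  [0, 0, 1]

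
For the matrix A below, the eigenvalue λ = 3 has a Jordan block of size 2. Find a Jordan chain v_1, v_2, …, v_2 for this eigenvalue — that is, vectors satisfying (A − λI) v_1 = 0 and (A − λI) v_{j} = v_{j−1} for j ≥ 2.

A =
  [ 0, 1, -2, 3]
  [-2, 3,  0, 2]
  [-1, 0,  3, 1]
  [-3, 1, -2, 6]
A Jordan chain for λ = 3 of length 2:
v_1 = (-3, -2, -1, -3)ᵀ
v_2 = (1, 0, 0, 0)ᵀ

Let N = A − (3)·I. We want v_2 with N^2 v_2 = 0 but N^1 v_2 ≠ 0; then v_{j-1} := N · v_j for j = 2, …, 2.

Pick v_2 = (1, 0, 0, 0)ᵀ.
Then v_1 = N · v_2 = (-3, -2, -1, -3)ᵀ.

Sanity check: (A − (3)·I) v_1 = (0, 0, 0, 0)ᵀ = 0. ✓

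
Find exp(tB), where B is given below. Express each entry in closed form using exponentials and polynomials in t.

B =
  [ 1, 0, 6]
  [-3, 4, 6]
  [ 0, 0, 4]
e^{tB} =
  [exp(t), 0, 2*exp(4*t) - 2*exp(t)]
  [-exp(4*t) + exp(t), exp(4*t), 2*exp(4*t) - 2*exp(t)]
  [0, 0, exp(4*t)]

Strategy: write B = P · J · P⁻¹ where J is a Jordan canonical form, so e^{tB} = P · e^{tJ} · P⁻¹, and e^{tJ} can be computed block-by-block.

B has Jordan form
J =
  [1, 0, 0]
  [0, 4, 0]
  [0, 0, 4]
(up to reordering of blocks).

Per-block formulas:
  For a 1×1 block at λ = 4: exp(t · [4]) = [e^(4t)].
  For a 1×1 block at λ = 1: exp(t · [1]) = [e^(1t)].

After assembling e^{tJ} and conjugating by P, we get:

e^{tB} =
  [exp(t), 0, 2*exp(4*t) - 2*exp(t)]
  [-exp(4*t) + exp(t), exp(4*t), 2*exp(4*t) - 2*exp(t)]
  [0, 0, exp(4*t)]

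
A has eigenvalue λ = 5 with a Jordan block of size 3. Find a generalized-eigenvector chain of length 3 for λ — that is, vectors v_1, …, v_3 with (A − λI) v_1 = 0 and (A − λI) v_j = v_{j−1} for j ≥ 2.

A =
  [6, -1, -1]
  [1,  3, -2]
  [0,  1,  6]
A Jordan chain for λ = 5 of length 3:
v_1 = (0, -1, 1)ᵀ
v_2 = (1, 1, 0)ᵀ
v_3 = (1, 0, 0)ᵀ

Let N = A − (5)·I. We want v_3 with N^3 v_3 = 0 but N^2 v_3 ≠ 0; then v_{j-1} := N · v_j for j = 3, …, 2.

Pick v_3 = (1, 0, 0)ᵀ.
Then v_2 = N · v_3 = (1, 1, 0)ᵀ.
Then v_1 = N · v_2 = (0, -1, 1)ᵀ.

Sanity check: (A − (5)·I) v_1 = (0, 0, 0)ᵀ = 0. ✓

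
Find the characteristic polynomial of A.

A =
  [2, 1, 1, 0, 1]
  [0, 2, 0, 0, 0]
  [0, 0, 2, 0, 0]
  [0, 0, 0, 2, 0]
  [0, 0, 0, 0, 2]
x^5 - 10*x^4 + 40*x^3 - 80*x^2 + 80*x - 32

Expanding det(x·I − A) (e.g. by cofactor expansion or by noting that A is similar to its Jordan form J, which has the same characteristic polynomial as A) gives
  χ_A(x) = x^5 - 10*x^4 + 40*x^3 - 80*x^2 + 80*x - 32
which factors as (x - 2)^5. The eigenvalues (with algebraic multiplicities) are λ = 2 with multiplicity 5.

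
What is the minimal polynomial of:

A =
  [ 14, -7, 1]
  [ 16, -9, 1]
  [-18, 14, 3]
x^3 - 8*x^2 + 5*x + 50

The characteristic polynomial is χ_A(x) = (x - 5)^2*(x + 2), so the eigenvalues are known. The minimal polynomial is
  m_A(x) = Π_λ (x − λ)^{k_λ}
where k_λ is the size of the *largest* Jordan block for λ (equivalently, the smallest k with (A − λI)^k v = 0 for every generalised eigenvector v of λ).

  λ = -2: largest Jordan block has size 1, contributing (x + 2)
  λ = 5: largest Jordan block has size 2, contributing (x − 5)^2

So m_A(x) = (x - 5)^2*(x + 2) = x^3 - 8*x^2 + 5*x + 50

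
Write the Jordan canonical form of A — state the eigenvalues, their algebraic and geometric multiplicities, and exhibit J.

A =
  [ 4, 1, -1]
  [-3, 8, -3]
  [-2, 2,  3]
J_2(5) ⊕ J_1(5)

The characteristic polynomial is
  det(x·I − A) = x^3 - 15*x^2 + 75*x - 125 = (x - 5)^3

Eigenvalues and multiplicities (the geometric multiplicity of λ is n − rank(A − λI), which equals the number of Jordan blocks for λ):
  λ = 5: algebraic multiplicity = 3, geometric multiplicity = 2

Determining the block sizes for each eigenvalue:
  λ = 5: 2 blocks summing to 3 forces exactly one block of size 2 and the rest size 1 → block sizes [2, 1]

Assembling the blocks gives a Jordan form
J =
  [5, 1, 0]
  [0, 5, 0]
  [0, 0, 5]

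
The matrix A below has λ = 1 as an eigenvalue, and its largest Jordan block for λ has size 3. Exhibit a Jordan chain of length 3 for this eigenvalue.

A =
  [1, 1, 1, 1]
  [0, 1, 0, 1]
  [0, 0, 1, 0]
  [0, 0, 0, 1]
A Jordan chain for λ = 1 of length 3:
v_1 = (1, 0, 0, 0)ᵀ
v_2 = (1, 1, 0, 0)ᵀ
v_3 = (0, 0, 0, 1)ᵀ

Let N = A − (1)·I. We want v_3 with N^3 v_3 = 0 but N^2 v_3 ≠ 0; then v_{j-1} := N · v_j for j = 3, …, 2.

Pick v_3 = (0, 0, 0, 1)ᵀ.
Then v_2 = N · v_3 = (1, 1, 0, 0)ᵀ.
Then v_1 = N · v_2 = (1, 0, 0, 0)ᵀ.

Sanity check: (A − (1)·I) v_1 = (0, 0, 0, 0)ᵀ = 0. ✓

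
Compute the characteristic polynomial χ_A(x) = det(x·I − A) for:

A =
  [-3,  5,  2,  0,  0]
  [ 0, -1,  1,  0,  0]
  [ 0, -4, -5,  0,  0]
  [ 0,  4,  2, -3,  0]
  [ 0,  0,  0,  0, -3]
x^5 + 15*x^4 + 90*x^3 + 270*x^2 + 405*x + 243

Expanding det(x·I − A) (e.g. by cofactor expansion or by noting that A is similar to its Jordan form J, which has the same characteristic polynomial as A) gives
  χ_A(x) = x^5 + 15*x^4 + 90*x^3 + 270*x^2 + 405*x + 243
which factors as (x + 3)^5. The eigenvalues (with algebraic multiplicities) are λ = -3 with multiplicity 5.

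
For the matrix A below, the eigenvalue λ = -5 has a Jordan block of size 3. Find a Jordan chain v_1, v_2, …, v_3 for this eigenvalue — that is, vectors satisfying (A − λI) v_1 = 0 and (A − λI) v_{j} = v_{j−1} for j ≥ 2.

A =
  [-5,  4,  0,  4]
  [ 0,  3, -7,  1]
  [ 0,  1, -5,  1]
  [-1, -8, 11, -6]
A Jordan chain for λ = -5 of length 3:
v_1 = (-4, -1, -1, 1)ᵀ
v_2 = (0, 0, 0, -1)ᵀ
v_3 = (1, 0, 0, 0)ᵀ

Let N = A − (-5)·I. We want v_3 with N^3 v_3 = 0 but N^2 v_3 ≠ 0; then v_{j-1} := N · v_j for j = 3, …, 2.

Pick v_3 = (1, 0, 0, 0)ᵀ.
Then v_2 = N · v_3 = (0, 0, 0, -1)ᵀ.
Then v_1 = N · v_2 = (-4, -1, -1, 1)ᵀ.

Sanity check: (A − (-5)·I) v_1 = (0, 0, 0, 0)ᵀ = 0. ✓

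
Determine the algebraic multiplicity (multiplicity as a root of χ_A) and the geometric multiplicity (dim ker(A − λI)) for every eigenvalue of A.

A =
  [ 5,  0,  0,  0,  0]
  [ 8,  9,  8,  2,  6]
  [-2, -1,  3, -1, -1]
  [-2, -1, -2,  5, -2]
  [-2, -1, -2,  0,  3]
λ = 5: alg = 5, geom = 3

Step 1 — factor the characteristic polynomial to read off the algebraic multiplicities:
  χ_A(x) = (x - 5)^5

Step 2 — compute geometric multiplicities via the rank-nullity identity g(λ) = n − rank(A − λI):
  rank(A − (5)·I) = 2, so dim ker(A − (5)·I) = n − 2 = 3

Summary:
  λ = 5: algebraic multiplicity = 5, geometric multiplicity = 3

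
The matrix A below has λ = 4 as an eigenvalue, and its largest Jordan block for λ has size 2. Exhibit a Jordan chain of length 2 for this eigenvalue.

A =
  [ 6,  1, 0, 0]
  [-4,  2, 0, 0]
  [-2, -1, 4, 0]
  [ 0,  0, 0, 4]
A Jordan chain for λ = 4 of length 2:
v_1 = (2, -4, -2, 0)ᵀ
v_2 = (1, 0, 0, 0)ᵀ

Let N = A − (4)·I. We want v_2 with N^2 v_2 = 0 but N^1 v_2 ≠ 0; then v_{j-1} := N · v_j for j = 2, …, 2.

Pick v_2 = (1, 0, 0, 0)ᵀ.
Then v_1 = N · v_2 = (2, -4, -2, 0)ᵀ.

Sanity check: (A − (4)·I) v_1 = (0, 0, 0, 0)ᵀ = 0. ✓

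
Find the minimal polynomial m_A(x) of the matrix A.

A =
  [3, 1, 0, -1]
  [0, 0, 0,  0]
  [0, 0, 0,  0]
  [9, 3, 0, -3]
x^2

The characteristic polynomial is χ_A(x) = x^4, so the eigenvalues are known. The minimal polynomial is
  m_A(x) = Π_λ (x − λ)^{k_λ}
where k_λ is the size of the *largest* Jordan block for λ (equivalently, the smallest k with (A − λI)^k v = 0 for every generalised eigenvector v of λ).

  λ = 0: largest Jordan block has size 2, contributing (x − 0)^2

So m_A(x) = x^2 = x^2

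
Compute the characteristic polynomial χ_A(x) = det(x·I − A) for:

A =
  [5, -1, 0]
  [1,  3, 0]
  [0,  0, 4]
x^3 - 12*x^2 + 48*x - 64

Expanding det(x·I − A) (e.g. by cofactor expansion or by noting that A is similar to its Jordan form J, which has the same characteristic polynomial as A) gives
  χ_A(x) = x^3 - 12*x^2 + 48*x - 64
which factors as (x - 4)^3. The eigenvalues (with algebraic multiplicities) are λ = 4 with multiplicity 3.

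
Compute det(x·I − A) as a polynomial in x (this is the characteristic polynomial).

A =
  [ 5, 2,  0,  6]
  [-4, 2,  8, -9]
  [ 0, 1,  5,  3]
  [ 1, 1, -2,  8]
x^4 - 20*x^3 + 150*x^2 - 500*x + 625

Expanding det(x·I − A) (e.g. by cofactor expansion or by noting that A is similar to its Jordan form J, which has the same characteristic polynomial as A) gives
  χ_A(x) = x^4 - 20*x^3 + 150*x^2 - 500*x + 625
which factors as (x - 5)^4. The eigenvalues (with algebraic multiplicities) are λ = 5 with multiplicity 4.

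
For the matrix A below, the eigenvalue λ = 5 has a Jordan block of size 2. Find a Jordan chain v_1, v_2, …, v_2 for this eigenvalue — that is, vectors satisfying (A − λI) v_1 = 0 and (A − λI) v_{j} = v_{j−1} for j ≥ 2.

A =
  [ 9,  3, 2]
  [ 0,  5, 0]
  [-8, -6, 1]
A Jordan chain for λ = 5 of length 2:
v_1 = (4, 0, -8)ᵀ
v_2 = (1, 0, 0)ᵀ

Let N = A − (5)·I. We want v_2 with N^2 v_2 = 0 but N^1 v_2 ≠ 0; then v_{j-1} := N · v_j for j = 2, …, 2.

Pick v_2 = (1, 0, 0)ᵀ.
Then v_1 = N · v_2 = (4, 0, -8)ᵀ.

Sanity check: (A − (5)·I) v_1 = (0, 0, 0)ᵀ = 0. ✓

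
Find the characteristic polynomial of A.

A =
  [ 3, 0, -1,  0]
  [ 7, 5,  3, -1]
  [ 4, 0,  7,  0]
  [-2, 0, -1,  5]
x^4 - 20*x^3 + 150*x^2 - 500*x + 625

Expanding det(x·I − A) (e.g. by cofactor expansion or by noting that A is similar to its Jordan form J, which has the same characteristic polynomial as A) gives
  χ_A(x) = x^4 - 20*x^3 + 150*x^2 - 500*x + 625
which factors as (x - 5)^4. The eigenvalues (with algebraic multiplicities) are λ = 5 with multiplicity 4.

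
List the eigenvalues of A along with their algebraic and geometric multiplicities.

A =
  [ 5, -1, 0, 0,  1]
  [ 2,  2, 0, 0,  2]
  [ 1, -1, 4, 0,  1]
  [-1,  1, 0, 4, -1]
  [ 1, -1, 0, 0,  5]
λ = 4: alg = 5, geom = 4

Step 1 — factor the characteristic polynomial to read off the algebraic multiplicities:
  χ_A(x) = (x - 4)^5

Step 2 — compute geometric multiplicities via the rank-nullity identity g(λ) = n − rank(A − λI):
  rank(A − (4)·I) = 1, so dim ker(A − (4)·I) = n − 1 = 4

Summary:
  λ = 4: algebraic multiplicity = 5, geometric multiplicity = 4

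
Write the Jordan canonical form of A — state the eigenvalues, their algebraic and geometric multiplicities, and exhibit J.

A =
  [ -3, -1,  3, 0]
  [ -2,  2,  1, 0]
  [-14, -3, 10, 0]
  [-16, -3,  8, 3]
J_3(3) ⊕ J_1(3)

The characteristic polynomial is
  det(x·I − A) = x^4 - 12*x^3 + 54*x^2 - 108*x + 81 = (x - 3)^4

Eigenvalues and multiplicities (the geometric multiplicity of λ is n − rank(A − λI), which equals the number of Jordan blocks for λ):
  λ = 3: algebraic multiplicity = 4, geometric multiplicity = 2

Determining the block sizes for each eigenvalue:
  λ = 3: with am = 4 and gm = 2, the partition is not yet determined (e.g. several partitions of 4 into 2 parts exist). Let N = A − (3)·I. Computing rank(N^1) = 2, rank(N^2) = 1, rank(N^3) = 0; the number of blocks of size ≥ j is rank(N^{j−1}) − rank(N^j), giving [2, 1, 1]. So we have 1 block(s) of size 3, 1 block(s) of size 1 → block sizes [3, 1]

Assembling the blocks gives a Jordan form
J =
  [3, 1, 0, 0]
  [0, 3, 1, 0]
  [0, 0, 3, 0]
  [0, 0, 0, 3]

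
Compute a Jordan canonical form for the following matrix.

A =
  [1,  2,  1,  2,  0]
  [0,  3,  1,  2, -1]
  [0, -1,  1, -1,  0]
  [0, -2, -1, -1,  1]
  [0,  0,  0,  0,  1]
J_3(1) ⊕ J_2(1)

The characteristic polynomial is
  det(x·I − A) = x^5 - 5*x^4 + 10*x^3 - 10*x^2 + 5*x - 1 = (x - 1)^5

Eigenvalues and multiplicities (the geometric multiplicity of λ is n − rank(A − λI), which equals the number of Jordan blocks for λ):
  λ = 1: algebraic multiplicity = 5, geometric multiplicity = 2

Determining the block sizes for each eigenvalue:
  λ = 1: with am = 5 and gm = 2, the partition is not yet determined (e.g. several partitions of 5 into 2 parts exist). Let N = A − (1)·I. Computing rank(N^1) = 3, rank(N^2) = 1, rank(N^3) = 0; the number of blocks of size ≥ j is rank(N^{j−1}) − rank(N^j), giving [2, 2, 1]. So we have 1 block(s) of size 3, 1 block(s) of size 2 → block sizes [3, 2]

Assembling the blocks gives a Jordan form
J =
  [1, 1, 0, 0, 0]
  [0, 1, 1, 0, 0]
  [0, 0, 1, 0, 0]
  [0, 0, 0, 1, 1]
  [0, 0, 0, 0, 1]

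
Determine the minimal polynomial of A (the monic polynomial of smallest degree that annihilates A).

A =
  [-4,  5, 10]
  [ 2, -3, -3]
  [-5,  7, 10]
x^3 - 3*x^2 + 3*x - 1

The characteristic polynomial is χ_A(x) = (x - 1)^3, so the eigenvalues are known. The minimal polynomial is
  m_A(x) = Π_λ (x − λ)^{k_λ}
where k_λ is the size of the *largest* Jordan block for λ (equivalently, the smallest k with (A − λI)^k v = 0 for every generalised eigenvector v of λ).

  λ = 1: largest Jordan block has size 3, contributing (x − 1)^3

So m_A(x) = (x - 1)^3 = x^3 - 3*x^2 + 3*x - 1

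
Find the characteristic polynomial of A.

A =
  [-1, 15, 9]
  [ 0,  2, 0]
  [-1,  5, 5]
x^3 - 6*x^2 + 12*x - 8

Expanding det(x·I − A) (e.g. by cofactor expansion or by noting that A is similar to its Jordan form J, which has the same characteristic polynomial as A) gives
  χ_A(x) = x^3 - 6*x^2 + 12*x - 8
which factors as (x - 2)^3. The eigenvalues (with algebraic multiplicities) are λ = 2 with multiplicity 3.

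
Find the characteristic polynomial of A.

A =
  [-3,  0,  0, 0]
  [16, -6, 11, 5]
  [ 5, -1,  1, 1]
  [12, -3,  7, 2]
x^4 + 6*x^3 + 12*x^2 + 10*x + 3

Expanding det(x·I − A) (e.g. by cofactor expansion or by noting that A is similar to its Jordan form J, which has the same characteristic polynomial as A) gives
  χ_A(x) = x^4 + 6*x^3 + 12*x^2 + 10*x + 3
which factors as (x + 1)^3*(x + 3). The eigenvalues (with algebraic multiplicities) are λ = -3 with multiplicity 1, λ = -1 with multiplicity 3.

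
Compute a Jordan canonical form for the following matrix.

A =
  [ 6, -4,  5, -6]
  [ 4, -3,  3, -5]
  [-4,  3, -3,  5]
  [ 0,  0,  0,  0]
J_3(0) ⊕ J_1(0)

The characteristic polynomial is
  det(x·I − A) = x^4

Eigenvalues and multiplicities (the geometric multiplicity of λ is n − rank(A − λI), which equals the number of Jordan blocks for λ):
  λ = 0: algebraic multiplicity = 4, geometric multiplicity = 2

Determining the block sizes for each eigenvalue:
  λ = 0: with am = 4 and gm = 2, the partition is not yet determined (e.g. several partitions of 4 into 2 parts exist). Let N = A − (0)·I. Computing rank(N^1) = 2, rank(N^2) = 1, rank(N^3) = 0; the number of blocks of size ≥ j is rank(N^{j−1}) − rank(N^j), giving [2, 1, 1]. So we have 1 block(s) of size 3, 1 block(s) of size 1 → block sizes [3, 1]

Assembling the blocks gives a Jordan form
J =
  [0, 1, 0, 0]
  [0, 0, 1, 0]
  [0, 0, 0, 0]
  [0, 0, 0, 0]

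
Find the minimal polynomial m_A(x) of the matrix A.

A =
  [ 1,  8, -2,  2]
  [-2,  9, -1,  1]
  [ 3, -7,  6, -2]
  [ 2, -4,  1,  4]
x^3 - 15*x^2 + 75*x - 125

The characteristic polynomial is χ_A(x) = (x - 5)^4, so the eigenvalues are known. The minimal polynomial is
  m_A(x) = Π_λ (x − λ)^{k_λ}
where k_λ is the size of the *largest* Jordan block for λ (equivalently, the smallest k with (A − λI)^k v = 0 for every generalised eigenvector v of λ).

  λ = 5: largest Jordan block has size 3, contributing (x − 5)^3

So m_A(x) = (x - 5)^3 = x^3 - 15*x^2 + 75*x - 125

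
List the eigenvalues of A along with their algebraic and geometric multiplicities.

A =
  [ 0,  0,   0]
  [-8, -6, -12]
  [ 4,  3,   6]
λ = 0: alg = 3, geom = 2

Step 1 — factor the characteristic polynomial to read off the algebraic multiplicities:
  χ_A(x) = x^3

Step 2 — compute geometric multiplicities via the rank-nullity identity g(λ) = n − rank(A − λI):
  rank(A − (0)·I) = 1, so dim ker(A − (0)·I) = n − 1 = 2

Summary:
  λ = 0: algebraic multiplicity = 3, geometric multiplicity = 2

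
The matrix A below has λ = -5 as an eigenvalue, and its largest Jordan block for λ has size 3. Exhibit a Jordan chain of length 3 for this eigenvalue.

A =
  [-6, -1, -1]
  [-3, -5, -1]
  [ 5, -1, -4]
A Jordan chain for λ = -5 of length 3:
v_1 = (-1, -2, 3)ᵀ
v_2 = (-1, -3, 5)ᵀ
v_3 = (1, 0, 0)ᵀ

Let N = A − (-5)·I. We want v_3 with N^3 v_3 = 0 but N^2 v_3 ≠ 0; then v_{j-1} := N · v_j for j = 3, …, 2.

Pick v_3 = (1, 0, 0)ᵀ.
Then v_2 = N · v_3 = (-1, -3, 5)ᵀ.
Then v_1 = N · v_2 = (-1, -2, 3)ᵀ.

Sanity check: (A − (-5)·I) v_1 = (0, 0, 0)ᵀ = 0. ✓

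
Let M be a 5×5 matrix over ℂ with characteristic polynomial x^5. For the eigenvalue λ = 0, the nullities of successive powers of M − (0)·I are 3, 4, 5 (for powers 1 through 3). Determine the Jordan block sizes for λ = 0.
Block sizes for λ = 0: [3, 1, 1]

From the dimensions of kernels of powers, the number of Jordan blocks of size at least j is d_j − d_{j−1} where d_j = dim ker(N^j) (with d_0 = 0). Computing the differences gives [3, 1, 1].
The number of blocks of size exactly k is (#blocks of size ≥ k) − (#blocks of size ≥ k + 1), so the partition is: 2 block(s) of size 1, 1 block(s) of size 3.
In nonincreasing order the block sizes are [3, 1, 1].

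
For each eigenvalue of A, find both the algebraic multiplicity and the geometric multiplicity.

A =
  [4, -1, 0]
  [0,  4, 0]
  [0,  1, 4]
λ = 4: alg = 3, geom = 2

Step 1 — factor the characteristic polynomial to read off the algebraic multiplicities:
  χ_A(x) = (x - 4)^3

Step 2 — compute geometric multiplicities via the rank-nullity identity g(λ) = n − rank(A − λI):
  rank(A − (4)·I) = 1, so dim ker(A − (4)·I) = n − 1 = 2

Summary:
  λ = 4: algebraic multiplicity = 3, geometric multiplicity = 2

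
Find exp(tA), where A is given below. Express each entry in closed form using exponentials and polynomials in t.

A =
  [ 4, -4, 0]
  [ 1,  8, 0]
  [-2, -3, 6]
e^{tA} =
  [-2*t*exp(6*t) + exp(6*t), -4*t*exp(6*t), 0]
  [t*exp(6*t), 2*t*exp(6*t) + exp(6*t), 0]
  [t^2*exp(6*t)/2 - 2*t*exp(6*t), t^2*exp(6*t) - 3*t*exp(6*t), exp(6*t)]

Strategy: write A = P · J · P⁻¹ where J is a Jordan canonical form, so e^{tA} = P · e^{tJ} · P⁻¹, and e^{tJ} can be computed block-by-block.

A has Jordan form
J =
  [6, 1, 0]
  [0, 6, 1]
  [0, 0, 6]
(up to reordering of blocks).

Per-block formulas:
  For a 3×3 Jordan block J_3(6): exp(t · J_3(6)) = e^(6t)·(I + t·N + (t^2/2)·N^2), where N is the 3×3 nilpotent shift.

After assembling e^{tJ} and conjugating by P, we get:

e^{tA} =
  [-2*t*exp(6*t) + exp(6*t), -4*t*exp(6*t), 0]
  [t*exp(6*t), 2*t*exp(6*t) + exp(6*t), 0]
  [t^2*exp(6*t)/2 - 2*t*exp(6*t), t^2*exp(6*t) - 3*t*exp(6*t), exp(6*t)]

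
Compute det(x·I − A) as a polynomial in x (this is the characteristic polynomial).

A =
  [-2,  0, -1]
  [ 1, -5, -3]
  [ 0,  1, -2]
x^3 + 9*x^2 + 27*x + 27

Expanding det(x·I − A) (e.g. by cofactor expansion or by noting that A is similar to its Jordan form J, which has the same characteristic polynomial as A) gives
  χ_A(x) = x^3 + 9*x^2 + 27*x + 27
which factors as (x + 3)^3. The eigenvalues (with algebraic multiplicities) are λ = -3 with multiplicity 3.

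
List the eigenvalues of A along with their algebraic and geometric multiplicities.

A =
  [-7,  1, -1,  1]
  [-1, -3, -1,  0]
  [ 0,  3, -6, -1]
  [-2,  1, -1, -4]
λ = -5: alg = 4, geom = 2

Step 1 — factor the characteristic polynomial to read off the algebraic multiplicities:
  χ_A(x) = (x + 5)^4

Step 2 — compute geometric multiplicities via the rank-nullity identity g(λ) = n − rank(A − λI):
  rank(A − (-5)·I) = 2, so dim ker(A − (-5)·I) = n − 2 = 2

Summary:
  λ = -5: algebraic multiplicity = 4, geometric multiplicity = 2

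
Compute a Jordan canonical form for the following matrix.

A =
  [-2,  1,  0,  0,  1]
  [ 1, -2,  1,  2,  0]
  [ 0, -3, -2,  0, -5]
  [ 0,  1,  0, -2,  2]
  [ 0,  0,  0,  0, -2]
J_3(-2) ⊕ J_2(-2)

The characteristic polynomial is
  det(x·I − A) = x^5 + 10*x^4 + 40*x^3 + 80*x^2 + 80*x + 32 = (x + 2)^5

Eigenvalues and multiplicities (the geometric multiplicity of λ is n − rank(A − λI), which equals the number of Jordan blocks for λ):
  λ = -2: algebraic multiplicity = 5, geometric multiplicity = 2

Determining the block sizes for each eigenvalue:
  λ = -2: with am = 5 and gm = 2, the partition is not yet determined (e.g. several partitions of 5 into 2 parts exist). Let N = A − (-2)·I. Computing rank(N^1) = 3, rank(N^2) = 1, rank(N^3) = 0; the number of blocks of size ≥ j is rank(N^{j−1}) − rank(N^j), giving [2, 2, 1]. So we have 1 block(s) of size 3, 1 block(s) of size 2 → block sizes [3, 2]

Assembling the blocks gives a Jordan form
J =
  [-2,  1,  0,  0,  0]
  [ 0, -2,  1,  0,  0]
  [ 0,  0, -2,  0,  0]
  [ 0,  0,  0, -2,  1]
  [ 0,  0,  0,  0, -2]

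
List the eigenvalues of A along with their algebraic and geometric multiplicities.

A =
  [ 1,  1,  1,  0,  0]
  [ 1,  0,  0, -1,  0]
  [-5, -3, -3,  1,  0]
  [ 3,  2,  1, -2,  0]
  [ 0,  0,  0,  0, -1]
λ = -1: alg = 5, geom = 3

Step 1 — factor the characteristic polynomial to read off the algebraic multiplicities:
  χ_A(x) = (x + 1)^5

Step 2 — compute geometric multiplicities via the rank-nullity identity g(λ) = n − rank(A − λI):
  rank(A − (-1)·I) = 2, so dim ker(A − (-1)·I) = n − 2 = 3

Summary:
  λ = -1: algebraic multiplicity = 5, geometric multiplicity = 3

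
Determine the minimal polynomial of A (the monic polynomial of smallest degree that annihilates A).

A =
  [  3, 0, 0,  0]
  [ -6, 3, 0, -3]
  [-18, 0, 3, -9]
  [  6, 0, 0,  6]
x^2 - 9*x + 18

The characteristic polynomial is χ_A(x) = (x - 6)*(x - 3)^3, so the eigenvalues are known. The minimal polynomial is
  m_A(x) = Π_λ (x − λ)^{k_λ}
where k_λ is the size of the *largest* Jordan block for λ (equivalently, the smallest k with (A − λI)^k v = 0 for every generalised eigenvector v of λ).

  λ = 3: largest Jordan block has size 1, contributing (x − 3)
  λ = 6: largest Jordan block has size 1, contributing (x − 6)

So m_A(x) = (x - 6)*(x - 3) = x^2 - 9*x + 18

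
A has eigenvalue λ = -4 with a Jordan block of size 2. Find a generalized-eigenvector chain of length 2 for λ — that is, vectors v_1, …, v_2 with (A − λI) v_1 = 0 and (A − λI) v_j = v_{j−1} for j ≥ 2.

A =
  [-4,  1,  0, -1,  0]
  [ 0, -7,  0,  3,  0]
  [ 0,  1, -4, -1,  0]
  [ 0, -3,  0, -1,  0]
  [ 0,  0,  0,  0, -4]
A Jordan chain for λ = -4 of length 2:
v_1 = (1, -3, 1, -3, 0)ᵀ
v_2 = (0, 1, 0, 0, 0)ᵀ

Let N = A − (-4)·I. We want v_2 with N^2 v_2 = 0 but N^1 v_2 ≠ 0; then v_{j-1} := N · v_j for j = 2, …, 2.

Pick v_2 = (0, 1, 0, 0, 0)ᵀ.
Then v_1 = N · v_2 = (1, -3, 1, -3, 0)ᵀ.

Sanity check: (A − (-4)·I) v_1 = (0, 0, 0, 0, 0)ᵀ = 0. ✓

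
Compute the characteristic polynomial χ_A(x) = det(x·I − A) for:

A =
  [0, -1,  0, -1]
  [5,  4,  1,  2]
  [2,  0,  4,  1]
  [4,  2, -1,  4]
x^4 - 12*x^3 + 54*x^2 - 108*x + 81

Expanding det(x·I − A) (e.g. by cofactor expansion or by noting that A is similar to its Jordan form J, which has the same characteristic polynomial as A) gives
  χ_A(x) = x^4 - 12*x^3 + 54*x^2 - 108*x + 81
which factors as (x - 3)^4. The eigenvalues (with algebraic multiplicities) are λ = 3 with multiplicity 4.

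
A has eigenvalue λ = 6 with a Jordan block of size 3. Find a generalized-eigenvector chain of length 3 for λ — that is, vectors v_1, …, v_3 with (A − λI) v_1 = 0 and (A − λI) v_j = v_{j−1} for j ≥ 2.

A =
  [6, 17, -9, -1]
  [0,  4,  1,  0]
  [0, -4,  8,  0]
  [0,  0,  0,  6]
A Jordan chain for λ = 6 of length 3:
v_1 = (2, 0, 0, 0)ᵀ
v_2 = (17, -2, -4, 0)ᵀ
v_3 = (0, 1, 0, 0)ᵀ

Let N = A − (6)·I. We want v_3 with N^3 v_3 = 0 but N^2 v_3 ≠ 0; then v_{j-1} := N · v_j for j = 3, …, 2.

Pick v_3 = (0, 1, 0, 0)ᵀ.
Then v_2 = N · v_3 = (17, -2, -4, 0)ᵀ.
Then v_1 = N · v_2 = (2, 0, 0, 0)ᵀ.

Sanity check: (A − (6)·I) v_1 = (0, 0, 0, 0)ᵀ = 0. ✓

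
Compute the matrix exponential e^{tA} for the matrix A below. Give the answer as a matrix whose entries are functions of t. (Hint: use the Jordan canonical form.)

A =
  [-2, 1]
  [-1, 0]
e^{tA} =
  [-t*exp(-t) + exp(-t), t*exp(-t)]
  [-t*exp(-t), t*exp(-t) + exp(-t)]

Strategy: write A = P · J · P⁻¹ where J is a Jordan canonical form, so e^{tA} = P · e^{tJ} · P⁻¹, and e^{tJ} can be computed block-by-block.

A has Jordan form
J =
  [-1,  1]
  [ 0, -1]
(up to reordering of blocks).

Per-block formulas:
  For a 2×2 Jordan block J_2(-1): exp(t · J_2(-1)) = e^(-1t)·(I + t·N), where N is the 2×2 nilpotent shift.

After assembling e^{tJ} and conjugating by P, we get:

e^{tA} =
  [-t*exp(-t) + exp(-t), t*exp(-t)]
  [-t*exp(-t), t*exp(-t) + exp(-t)]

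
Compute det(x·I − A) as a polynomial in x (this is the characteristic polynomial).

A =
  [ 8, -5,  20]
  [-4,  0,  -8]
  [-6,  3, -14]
x^3 + 6*x^2 + 12*x + 8

Expanding det(x·I − A) (e.g. by cofactor expansion or by noting that A is similar to its Jordan form J, which has the same characteristic polynomial as A) gives
  χ_A(x) = x^3 + 6*x^2 + 12*x + 8
which factors as (x + 2)^3. The eigenvalues (with algebraic multiplicities) are λ = -2 with multiplicity 3.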